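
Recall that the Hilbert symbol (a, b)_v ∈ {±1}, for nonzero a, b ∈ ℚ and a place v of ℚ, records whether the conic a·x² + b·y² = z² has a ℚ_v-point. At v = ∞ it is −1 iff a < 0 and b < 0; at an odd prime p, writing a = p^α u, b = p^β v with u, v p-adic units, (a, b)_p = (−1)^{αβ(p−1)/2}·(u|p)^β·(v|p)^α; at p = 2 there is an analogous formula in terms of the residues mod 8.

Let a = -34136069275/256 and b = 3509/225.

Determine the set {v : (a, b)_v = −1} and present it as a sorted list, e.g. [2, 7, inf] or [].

Mod squares: a ≡ -230299, b ≡ 29. Check v ∈ {∞, 2, 3, 5, 7, 11, 17, 19, 23, 29, 31}.
v=23: a=23^1·(≡19), b=23^0·(≡2) mod 23; (19|23)=-1, (2|23)=+1; (−1)^{1·0·11}·(-1)^0·(+1)^1 = +1.
v=17: a=17^1·(≡4), b=17^0·(≡6) mod 17; (4|17)=+1, (6|17)=-1; (−1)^{1·0·8}·(+1)^0·(-1)^1 = -1.
v=29: a=29^0·(≡12), b=29^1·(≡20) mod 29; (12|29)=-1, (20|29)=+1; (−1)^{0·1·14}·(-1)^1·(+1)^0 = -1.
v=11: a=11^2·(≡7), b=11^2·(≡8) mod 11; (7|11)=-1, (8|11)=-1; (−1)^{2·2·5}·(-1)^2·(-1)^2 = +1.
v=∞: -230299 < 0 and 29 > 0  ⇒  (a,b)_∞ = +1.
v=31: a=31^1·(≡27), b=31^0·(≡24) mod 31; (27|31)=-1, (24|31)=-1; (−1)^{1·0·15}·(-1)^0·(-1)^1 = -1.
v=7: a=7^2·(≡2), b=7^0·(≡2) mod 7; (2|7)=+1, (2|7)=+1; (−1)^{2·0·3}·(+1)^0·(+1)^2 = +1.
v=19: a=19^1·(≡7), b=19^0·(≡2) mod 19; (7|19)=+1, (2|19)=-1; (−1)^{1·0·9}·(+1)^0·(-1)^1 = -1.
v=5: a=5^2·(≡4), b=5^-2·(≡1) mod 5; (4|5)=+1, (1|5)=+1; (−1)^{2·-2·2}·(+1)^-2·(+1)^2 = +1.
v=2: v_2(a)=-8, v_2(b)=0; units ≡ 5, 5 (mod 8); ε·ε+αω+βω = 0·0+-8·1+0·1 ≡ 0  ⇒  (a,b)_2 = +1.
v=3: a=3^0·(≡2), b=3^-2·(≡2) mod 3; (2|3)=-1, (2|3)=-1; (−1)^{0·-2·1}·(-1)^-2·(-1)^0 = +1.
(-230299, 29 / ℚ) ramifies at {17, 19, 29, 31}: a division algebra.

[17, 19, 29, 31]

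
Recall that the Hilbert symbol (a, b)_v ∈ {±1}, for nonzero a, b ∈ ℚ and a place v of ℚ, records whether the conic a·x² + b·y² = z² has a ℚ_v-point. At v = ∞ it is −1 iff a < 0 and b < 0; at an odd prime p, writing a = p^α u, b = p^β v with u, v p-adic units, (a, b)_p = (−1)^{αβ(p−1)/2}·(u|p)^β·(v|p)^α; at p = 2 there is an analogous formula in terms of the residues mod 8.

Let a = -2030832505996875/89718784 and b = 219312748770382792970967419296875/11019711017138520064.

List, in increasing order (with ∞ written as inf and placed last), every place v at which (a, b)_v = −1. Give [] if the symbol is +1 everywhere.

[5, 7]

Mod squares: a ≡ -595, b ≡ 115. Check v ∈ {∞, 2, 3, 5, 7, 17, 23, 37}.
v=5: a=5^5·(≡4), b=5^7·(≡3) mod 5; (4|5)=+1, (3|5)=-1; (−1)^{5·7·2}·(+1)^7·(-1)^5 = -1.
v=7: a=7^3·(≡5), b=7^6·(≡3) mod 7; (5|7)=-1, (3|7)=-1; (−1)^{3·6·3}·(-1)^6·(-1)^3 = -1.
v=17: a=17^3·(≡13), b=17^8·(≡15) mod 17; (13|17)=+1, (15|17)=+1; (−1)^{3·8·8}·(+1)^8·(+1)^3 = +1.
v=37: a=37^-2·(≡10), b=37^-6·(≡34) mod 37; (10|37)=+1, (34|37)=+1; (−1)^{-2·-6·18}·(+1)^-6·(+1)^-2 = +1.
v=3: a=3^6·(≡2), b=3^12·(≡1) mod 3; (2|3)=-1, (1|3)=+1; (−1)^{6·12·1}·(-1)^12·(+1)^6 = +1.
v=2: v_2(a)=-16, v_2(b)=-32; units ≡ 5, 3 (mod 8); ε·ε+αω+βω = 0·1+-16·1+-32·1 ≡ 0  ⇒  (a,b)_2 = +1.
v=∞: -595 < 0 and 115 > 0  ⇒  (a,b)_∞ = +1.
v=23: a=23^2·(≡8), b=23^5·(≡10) mod 23; (8|23)=+1, (10|23)=-1; (−1)^{2·5·11}·(+1)^5·(-1)^2 = +1.
(-595, 115 / ℚ) ramifies at {5, 7}: a division algebra.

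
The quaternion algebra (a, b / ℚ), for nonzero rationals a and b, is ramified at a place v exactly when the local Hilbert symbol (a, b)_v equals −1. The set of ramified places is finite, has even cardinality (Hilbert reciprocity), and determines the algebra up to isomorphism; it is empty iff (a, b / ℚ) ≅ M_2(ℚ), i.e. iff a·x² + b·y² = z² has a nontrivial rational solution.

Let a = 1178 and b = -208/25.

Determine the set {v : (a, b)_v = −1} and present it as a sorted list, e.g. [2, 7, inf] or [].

(a, b) ≡ (1178, -13) mod (ℚ^×)²; places V = {2, 5, 13, 19, 31, ∞}.
(a,b)_∞: sgn(1178)=+, sgn(-13)=−, so +1.
(a,b)_31: α=1, u≡7; β=0, v≡14 (mod 31); (7|31)=+1, (14|31)=+1; sign (−1)^0·+1^0·+1^1 = +1.
(a,b)_5: α=0, u≡3; β=-2, v≡2 (mod 5); (3|5)=-1, (2|5)=-1; sign (−1)^0·-1^-2·-1^0 = +1.
(a,b)_13: α=0, u≡8; β=1, v≡3 (mod 13); (8|13)=-1, (3|13)=+1; sign (−1)^0·-1^1·+1^0 = -1.
(a,b)_2: α=1, β=4; u≡5, v≡3 (mod 8); ε(u)ε(v)=0·1, αω(v)=1·1, βω(u)=4·1; sum ≡ 1  ⇒  -1.
(a,b)_19: α=1, u≡5; β=0, v≡16 (mod 19); (5|19)=+1, (16|19)=+1; sign (−1)^0·+1^0·+1^1 = +1.
|Ram(1178, -13)| = 2, even; anisotropic at {2, 13}.

[2, 13]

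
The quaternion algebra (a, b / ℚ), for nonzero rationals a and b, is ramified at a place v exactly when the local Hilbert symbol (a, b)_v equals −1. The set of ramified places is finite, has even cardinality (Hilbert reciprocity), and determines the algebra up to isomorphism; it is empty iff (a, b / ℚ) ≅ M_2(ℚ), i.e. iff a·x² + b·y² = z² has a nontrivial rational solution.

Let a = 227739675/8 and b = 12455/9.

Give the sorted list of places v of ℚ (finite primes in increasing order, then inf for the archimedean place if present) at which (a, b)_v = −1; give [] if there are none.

(a, b) ≡ (6486, 12455) mod (ℚ^×)²; places V = {2, 3, 5, 23, 47, 53, ∞}.
(a,b)_2: α=-3, β=0; u≡3, v≡7 (mod 8); ε(u)ε(v)=1·1, αω(v)=-3·0, βω(u)=0·1; sum ≡ 1  ⇒  -1.
(a,b)_23: α=1, u≡8; β=0, v≡9 (mod 23); (8|23)=+1, (9|23)=+1; sign (−1)^0·+1^0·+1^1 = +1.
(a,b)_3: α=1, u≡2; β=-2, v≡2 (mod 3); (2|3)=-1, (2|3)=-1; sign (−1)^0·-1^-2·-1^1 = -1.
(a,b)_5: α=2, u≡4; β=1, v≡4 (mod 5); (4|5)=+1, (4|5)=+1; sign (−1)^0·+1^1·+1^2 = +1.
(a,b)_∞: sgn(6486)=+, sgn(12455)=+, so +1.
(a,b)_47: α=1, u≡31; β=1, v≡19 (mod 47); (31|47)=-1, (19|47)=-1; sign (−1)^1·-1^1·-1^1 = -1.
(a,b)_53: α=2, u≡18; β=1, v≡32 (mod 53); (18|53)=-1, (32|53)=-1; sign (−1)^0·-1^1·-1^2 = -1.
Ram(6486, 12455) = {2, 3, 47, 53}; no ℚ_2-point on the conic.

[2, 3, 47, 53]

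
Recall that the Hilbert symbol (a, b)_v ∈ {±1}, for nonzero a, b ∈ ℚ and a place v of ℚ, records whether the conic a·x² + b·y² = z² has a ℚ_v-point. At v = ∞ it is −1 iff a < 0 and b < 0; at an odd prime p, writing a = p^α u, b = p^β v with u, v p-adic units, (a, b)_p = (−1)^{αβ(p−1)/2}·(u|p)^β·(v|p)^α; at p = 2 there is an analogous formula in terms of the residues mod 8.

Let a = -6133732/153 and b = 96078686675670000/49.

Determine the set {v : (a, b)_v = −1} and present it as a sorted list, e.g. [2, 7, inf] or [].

[2, 17]

Mod squares: a ≡ -215441, b ≡ 23. Check v ∈ {∞, 2, 3, 5, 7, 11, 17, 19, 23, 29}.
v=∞: -215441 < 0 and 23 > 0  ⇒  (a,b)_∞ = +1.
v=11: a=11^2·(≡4), b=11^0·(≡1) mod 11; (4|11)=+1, (1|11)=+1; (−1)^{2·0·5}·(+1)^0·(+1)^2 = +1.
v=17: a=17^-1·(≡8), b=17^2·(≡7) mod 17; (8|17)=+1, (7|17)=-1; (−1)^{-1·2·8}·(+1)^2·(-1)^-1 = -1.
v=19: a=19^1·(≡1), b=19^2·(≡5) mod 19; (1|19)=+1, (5|19)=+1; (−1)^{1·2·9}·(+1)^2·(+1)^1 = +1.
v=3: a=3^-2·(≡1), b=3^2·(≡2) mod 3; (1|3)=+1, (2|3)=-1; (−1)^{-2·2·1}·(+1)^2·(-1)^-2 = +1.
v=29: a=29^1·(≡24), b=29^2·(≡4) mod 29; (24|29)=+1, (4|29)=+1; (−1)^{1·2·14}·(+1)^2·(+1)^1 = +1.
v=23: a=23^1·(≡20), b=23^3·(≡12) mod 23; (20|23)=-1, (12|23)=+1; (−1)^{1·3·11}·(-1)^3·(+1)^1 = +1.
v=7: a=7^0·(≡3), b=7^-2·(≡1) mod 7; (3|7)=-1, (1|7)=+1; (−1)^{0·-2·3}·(-1)^-2·(+1)^0 = +1.
v=5: a=5^0·(≡1), b=5^4·(≡3) mod 5; (1|5)=+1, (3|5)=-1; (−1)^{0·4·2}·(+1)^4·(-1)^0 = +1.
v=2: v_2(a)=2, v_2(b)=4; units ≡ 7, 7 (mod 8); ε·ε+αω+βω = 1·1+2·0+4·0 ≡ 1  ⇒  (a,b)_2 = -1.
|Ram(-215441, 23)| = 2, even; anisotropic at {2, 17}.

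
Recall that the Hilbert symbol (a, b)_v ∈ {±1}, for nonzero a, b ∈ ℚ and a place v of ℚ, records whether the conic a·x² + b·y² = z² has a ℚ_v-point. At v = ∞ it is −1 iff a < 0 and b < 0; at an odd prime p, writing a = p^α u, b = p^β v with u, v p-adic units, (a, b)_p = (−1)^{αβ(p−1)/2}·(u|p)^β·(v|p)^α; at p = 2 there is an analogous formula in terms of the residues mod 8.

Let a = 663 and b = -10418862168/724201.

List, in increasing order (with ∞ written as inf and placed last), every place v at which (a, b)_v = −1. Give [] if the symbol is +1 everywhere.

[3, 17]

(a, b) ≡ (663, -22) mod (ℚ^×)²; places V = {2, 3, 11, 13, 17, 23, 31, 37, ∞}.
(a,b)_2: α=0, β=3; u≡7, v≡5 (mod 8); ε(u)ε(v)=1·0, αω(v)=0·1, βω(u)=3·0; sum ≡ 0  ⇒  +1.
(a,b)_13: α=1, u≡12; β=2, v≡1 (mod 13); (12|13)=+1, (1|13)=+1; sign (−1)^0·+1^2·+1^1 = +1.
(a,b)_31: α=0, u≡12; β=2, v≡19 (mod 31); (12|31)=-1, (19|31)=+1; sign (−1)^0·-1^2·+1^0 = +1.
(a,b)_∞: sgn(663)=+, sgn(-22)=−, so +1.
(a,b)_23: α=0, u≡19; β=-2, v≡9 (mod 23); (19|23)=-1, (9|23)=+1; sign (−1)^0·-1^-2·+1^0 = +1.
(a,b)_3: α=1, u≡2; β=6, v≡2 (mod 3); (2|3)=-1, (2|3)=-1; sign (−1)^0·-1^6·-1^1 = -1.
(a,b)_37: α=0, u≡34; β=-2, v≡2 (mod 37); (34|37)=+1, (2|37)=-1; sign (−1)^0·+1^-2·-1^0 = +1.
(a,b)_17: α=1, u≡5; β=0, v≡14 (mod 17); (5|17)=-1, (14|17)=-1; sign (−1)^0·-1^0·-1^1 = -1.
(a,b)_11: α=0, u≡3; β=1, v≡9 (mod 11); (3|11)=+1, (9|11)=+1; sign (−1)^0·+1^1·+1^0 = +1.
Ram(663, -22) = {3, 17}; no ℚ_3-point on the conic.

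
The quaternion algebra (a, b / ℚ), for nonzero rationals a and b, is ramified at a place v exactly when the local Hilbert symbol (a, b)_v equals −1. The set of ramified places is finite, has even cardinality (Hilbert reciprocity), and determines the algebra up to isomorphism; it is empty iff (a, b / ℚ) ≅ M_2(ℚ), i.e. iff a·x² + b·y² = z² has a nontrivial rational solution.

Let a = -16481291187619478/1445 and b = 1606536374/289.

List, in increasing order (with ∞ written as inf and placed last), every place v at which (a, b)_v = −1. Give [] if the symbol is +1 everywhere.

[2, 19, 29, 41]

Mod squares: a ≡ -96430510, b ≡ 1671734. Check v ∈ {∞, 2, 5, 11, 17, 19, 23, 29, 31, 37, 41, 43}.
v=31: a=31^2·(≡22), b=31^2·(≡9) mod 31; (22|31)=-1, (9|31)=+1; (−1)^{2·2·15}·(-1)^2·(+1)^2 = +1.
v=23: a=23^2·(≡13), b=23^0·(≡1) mod 23; (13|23)=+1, (1|23)=+1; (−1)^{2·0·11}·(+1)^0·(+1)^2 = +1.
v=29: a=29^1·(≡2), b=29^1·(≡24) mod 29; (2|29)=-1, (24|29)=+1; (−1)^{1·1·14}·(-1)^1·(+1)^1 = -1.
v=2: v_2(a)=1, v_2(b)=1; units ≡ 1, 3 (mod 8); ε·ε+αω+βω = 0·1+1·1+1·0 ≡ 1  ⇒  (a,b)_2 = -1.
v=5: a=5^-1·(≡3), b=5^0·(≡1) mod 5; (3|5)=-1, (1|5)=+1; (−1)^{-1·0·2}·(-1)^0·(+1)^-1 = +1.
v=11: a=11^1·(≡6), b=11^0·(≡1) mod 11; (6|11)=-1, (1|11)=+1; (−1)^{1·0·5}·(-1)^0·(+1)^1 = +1.
v=17: a=17^-2·(≡4), b=17^-2·(≡11) mod 17; (4|17)=+1, (11|17)=-1; (−1)^{-2·-2·8}·(+1)^-2·(-1)^-2 = +1.
v=37: a=37^1·(≡8), b=37^1·(≡6) mod 37; (8|37)=-1, (6|37)=-1; (−1)^{1·1·18}·(-1)^1·(-1)^1 = +1.
v=∞: -96430510 < 0 and 1671734 > 0  ⇒  (a,b)_∞ = +1.
v=19: a=19^1·(≡5), b=19^1·(≡6) mod 19; (5|19)=+1, (6|19)=+1; (−1)^{1·1·9}·(+1)^1·(+1)^1 = -1.
v=43: a=43^1·(≡11), b=43^0·(≡25) mod 43; (11|43)=+1, (25|43)=+1; (−1)^{1·0·21}·(+1)^0·(+1)^1 = +1.
v=41: a=41^2·(≡11), b=41^1·(≡16) mod 41; (11|41)=-1, (16|41)=+1; (−1)^{2·1·20}·(-1)^1·(+1)^2 = -1.
(-96430510, 1671734 / ℚ) ramifies at {2, 19, 29, 41}: a division algebra.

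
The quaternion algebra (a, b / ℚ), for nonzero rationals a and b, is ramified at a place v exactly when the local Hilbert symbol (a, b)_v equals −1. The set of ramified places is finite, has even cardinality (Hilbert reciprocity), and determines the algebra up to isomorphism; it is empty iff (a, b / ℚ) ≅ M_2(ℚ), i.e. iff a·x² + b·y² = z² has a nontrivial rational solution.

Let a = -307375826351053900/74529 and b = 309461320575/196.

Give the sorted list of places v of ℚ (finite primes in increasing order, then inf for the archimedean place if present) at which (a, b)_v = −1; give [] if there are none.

[23, 37]

(a, b) ≡ (-177859, 23) mod (ℚ^×)²; places V = {2, 3, 5, 7, 11, 13, 17, 19, 23, 37, ∞}.
(a,b)_2: α=2, β=-2; u≡5, v≡7 (mod 8); ε(u)ε(v)=0·1, αω(v)=2·0, βω(u)=-2·1; sum ≡ 0  ⇒  +1.
(a,b)_∞: sgn(-177859)=−, sgn(23)=+, so +1.
(a,b)_11: α=3, u≡9; β=2, v≡3 (mod 11); (9|11)=+1, (3|11)=+1; sign (−1)^0·+1^2·+1^3 = +1.
(a,b)_3: α=-2, u≡2; β=2, v≡2 (mod 3); (2|3)=-1, (2|3)=-1; sign (−1)^0·-1^2·-1^-2 = +1.
(a,b)_5: α=2, u≡1; β=2, v≡3 (mod 5); (1|5)=+1, (3|5)=-1; sign (−1)^0·+1^2·-1^2 = +1.
(a,b)_13: α=-2, u≡11; β=0, v≡4 (mod 13); (11|13)=-1, (4|13)=+1; sign (−1)^0·-1^0·+1^-2 = +1.
(a,b)_19: α=3, u≡9; β=2, v≡5 (mod 19); (9|19)=+1, (5|19)=+1; sign (−1)^0·+1^2·+1^3 = +1.
(a,b)_23: α=1, u≡2; β=1, v≡3 (mod 23); (2|23)=+1, (3|23)=+1; sign (−1)^1·+1^1·+1^1 = -1.
(a,b)_17: α=2, u≡6; β=0, v≡5 (mod 17); (6|17)=-1, (5|17)=-1; sign (−1)^0·-1^0·-1^2 = +1.
(a,b)_7: α=-2, u≡4; β=-2, v≡2 (mod 7); (4|7)=+1, (2|7)=+1; sign (−1)^0·+1^-2·+1^-2 = +1.
(a,b)_37: α=3, u≡34; β=2, v≡14 (mod 37); (34|37)=+1, (14|37)=-1; sign (−1)^0·+1^2·-1^3 = -1.
(-177859, 23 / ℚ) ramifies at {23, 37}: a division algebra.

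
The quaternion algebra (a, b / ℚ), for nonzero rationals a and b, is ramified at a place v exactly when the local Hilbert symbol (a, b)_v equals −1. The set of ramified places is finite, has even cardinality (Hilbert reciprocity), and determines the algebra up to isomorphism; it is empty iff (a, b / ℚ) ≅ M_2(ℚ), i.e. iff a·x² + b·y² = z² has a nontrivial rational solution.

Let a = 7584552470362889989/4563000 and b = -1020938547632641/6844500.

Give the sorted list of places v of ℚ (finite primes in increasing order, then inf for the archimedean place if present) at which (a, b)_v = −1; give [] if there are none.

(a, b) ≡ (222870, -5) mod (ℚ^×)²; places V = {2, 3, 5, 11, 13, 17, 19, 23, ∞}.
(a,b)_19: α=3, u≡4; β=2, v≡13 (mod 19); (4|19)=+1, (13|19)=-1; sign (−1)^0·+1^2·-1^3 = -1.
(a,b)_17: α=5, u≡6; β=4, v≡11 (mod 17); (6|17)=-1, (11|17)=-1; sign (−1)^0·-1^4·-1^5 = -1.
(a,b)_2: α=-3, β=-2; u≡3, v≡3 (mod 8); ε(u)ε(v)=1·1, αω(v)=-3·1, βω(u)=-2·1; sum ≡ 0  ⇒  +1.
(a,b)_5: α=-3, u≡1; β=-3, v≡4 (mod 5); (1|5)=+1, (4|5)=+1; sign (−1)^0·+1^-3·+1^-3 = +1.
(a,b)_13: α=-2, u≡7; β=-2, v≡5 (mod 13); (7|13)=-1, (5|13)=-1; sign (−1)^0·-1^-2·-1^-2 = +1.
(a,b)_3: α=-3, u≡1; β=-4, v≡1 (mod 3); (1|3)=+1, (1|3)=+1; sign (−1)^0·+1^-4·+1^-3 = +1.
(a,b)_23: α=5, u≡21; β=4, v≡9 (mod 23); (21|23)=-1, (9|23)=+1; sign (−1)^0·-1^4·+1^5 = +1.
(a,b)_∞: sgn(222870)=+, sgn(-5)=−, so +1.
(a,b)_11: α=2, u≡8; β=2, v≡6 (mod 11); (8|11)=-1, (6|11)=-1; sign (−1)^0·-1^2·-1^2 = +1.
(222870, -5 / ℚ) ramifies at {17, 19}: a division algebra.

[17, 19]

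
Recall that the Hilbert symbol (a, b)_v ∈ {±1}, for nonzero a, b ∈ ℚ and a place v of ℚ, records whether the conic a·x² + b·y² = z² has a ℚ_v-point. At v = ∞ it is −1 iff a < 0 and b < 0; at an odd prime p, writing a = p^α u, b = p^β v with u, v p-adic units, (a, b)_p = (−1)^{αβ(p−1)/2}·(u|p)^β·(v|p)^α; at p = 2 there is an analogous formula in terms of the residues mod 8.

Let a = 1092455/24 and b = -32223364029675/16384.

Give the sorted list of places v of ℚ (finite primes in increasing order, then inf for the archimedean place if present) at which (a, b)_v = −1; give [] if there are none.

(a, b) ≡ (2730, -3) mod (ℚ^×)²; places V = {2, 3, 5, 7, 13, ∞}.
(a,b)_∞: sgn(2730)=+, sgn(-3)=−, so +1.
(a,b)_2: α=-3, β=-14; u≡5, v≡5 (mod 8); ε(u)ε(v)=0·0, αω(v)=-3·1, βω(u)=-14·1; sum ≡ 1  ⇒  -1.
(a,b)_13: α=1, u≡5; β=2, v≡1 (mod 13); (5|13)=-1, (1|13)=+1; sign (−1)^0·-1^2·+1^1 = +1.
(a,b)_5: α=1, u≡4; β=2, v≡2 (mod 5); (4|5)=+1, (2|5)=-1; sign (−1)^0·+1^2·-1^1 = -1.
(a,b)_3: α=-1, u≡1; β=3, v≡2 (mod 3); (1|3)=+1, (2|3)=-1; sign (−1)^1·+1^3·-1^-1 = +1.
(a,b)_7: α=5, u≡3; β=10, v≡1 (mod 7); (3|7)=-1, (1|7)=+1; sign (−1)^0·-1^10·+1^5 = +1.
(2730, -3 / ℚ) ramifies at {2, 5}: a division algebra.

[2, 5]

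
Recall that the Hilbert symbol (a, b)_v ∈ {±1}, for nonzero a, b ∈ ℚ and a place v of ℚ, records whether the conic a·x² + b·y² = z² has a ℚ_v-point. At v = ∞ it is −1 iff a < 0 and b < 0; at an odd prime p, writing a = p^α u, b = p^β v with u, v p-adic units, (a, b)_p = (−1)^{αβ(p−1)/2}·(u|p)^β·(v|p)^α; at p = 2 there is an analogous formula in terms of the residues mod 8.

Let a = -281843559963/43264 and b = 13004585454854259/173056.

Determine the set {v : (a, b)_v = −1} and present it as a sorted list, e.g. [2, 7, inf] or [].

(a, b) ≡ (-196707, 19) mod (ℚ^×)²; places V = {2, 3, 7, 13, 17, 19, 29, ∞}.
(a,b)_29: α=1, u≡10; β=2, v≡27 (mod 29); (10|29)=-1, (27|29)=-1; sign (−1)^0·-1^2·-1^1 = -1.
(a,b)_∞: sgn(-196707)=−, sgn(19)=+, so +1.
(a,b)_2: α=-8, β=-10; u≡5, v≡3 (mod 8); ε(u)ε(v)=0·1, αω(v)=-8·1, βω(u)=-10·1; sum ≡ 0  ⇒  +1.
(a,b)_3: α=5, u≡2; β=2, v≡1 (mod 3); (2|3)=-1, (1|3)=+1; sign (−1)^0·-1^2·+1^5 = +1.
(a,b)_7: α=3, u≡2; β=4, v≡6 (mod 7); (2|7)=+1, (6|7)=-1; sign (−1)^0·+1^4·-1^3 = -1.
(a,b)_17: α=1, u≡12; β=2, v≡8 (mod 17); (12|17)=-1, (8|17)=+1; sign (−1)^0·-1^2·+1^1 = +1.
(a,b)_19: α=3, u≡15; β=5, v≡11 (mod 19); (15|19)=-1, (11|19)=+1; sign (−1)^1·-1^5·+1^3 = +1.
(a,b)_13: α=-2, u≡1; β=-2, v≡11 (mod 13); (1|13)=+1, (11|13)=-1; sign (−1)^0·+1^-2·-1^-2 = +1.
Ram(-196707, 19) = {7, 29}; no ℚ_7-point on the conic.

[7, 29]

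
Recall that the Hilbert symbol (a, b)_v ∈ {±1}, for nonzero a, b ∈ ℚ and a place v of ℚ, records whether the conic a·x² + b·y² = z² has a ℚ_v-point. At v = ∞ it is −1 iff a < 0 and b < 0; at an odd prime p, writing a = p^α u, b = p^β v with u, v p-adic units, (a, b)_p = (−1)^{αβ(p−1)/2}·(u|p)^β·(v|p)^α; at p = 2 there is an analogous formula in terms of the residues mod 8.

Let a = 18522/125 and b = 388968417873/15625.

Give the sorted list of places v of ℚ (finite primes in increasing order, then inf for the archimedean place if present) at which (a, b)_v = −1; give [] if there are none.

[3, 5, 7, 17]

Mod squares: a ≡ 210, b ≡ 17. Check v ∈ {∞, 2, 3, 5, 7, 17}.
v=∞: 210 > 0 and 17 > 0  ⇒  (a,b)_∞ = +1.
v=17: a=17^0·(≡10), b=17^1·(≡13) mod 17; (10|17)=-1, (13|17)=+1; (−1)^{0·1·8}·(-1)^1·(+1)^0 = -1.
v=5: a=5^-3·(≡2), b=5^-6·(≡3) mod 5; (2|5)=-1, (3|5)=-1; (−1)^{-3·-6·2}·(-1)^-6·(-1)^-3 = -1.
v=7: a=7^3·(≡2), b=7^10·(≡5) mod 7; (2|7)=+1, (5|7)=-1; (−1)^{3·10·3}·(+1)^10·(-1)^3 = -1.
v=3: a=3^3·(≡1), b=3^4·(≡2) mod 3; (1|3)=+1, (2|3)=-1; (−1)^{3·4·1}·(+1)^4·(-1)^3 = -1.
v=2: v_2(a)=1, v_2(b)=0; units ≡ 1, 1 (mod 8); ε·ε+αω+βω = 0·0+1·0+0·0 ≡ 0  ⇒  (a,b)_2 = +1.
(210, 17 / ℚ) ramifies at {3, 5, 7, 17}: a division algebra.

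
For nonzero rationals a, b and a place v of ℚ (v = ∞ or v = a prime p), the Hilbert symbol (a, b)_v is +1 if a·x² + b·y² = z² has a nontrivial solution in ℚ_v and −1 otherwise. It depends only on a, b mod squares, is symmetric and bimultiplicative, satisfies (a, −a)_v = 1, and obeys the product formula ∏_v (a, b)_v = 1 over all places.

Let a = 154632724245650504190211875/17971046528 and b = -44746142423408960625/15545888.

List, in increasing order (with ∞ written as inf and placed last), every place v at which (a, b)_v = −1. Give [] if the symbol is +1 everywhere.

(a, b) ≡ (22, -546) mod (ℚ^×)²; places V = {2, 3, 5, 7, 11, 13, 17, 41, ∞}.
(a,b)_11: α=1, u≡8; β=0, v≡5 (mod 11); (8|11)=-1, (5|11)=+1; sign (−1)^0·-1^0·+1^1 = +1.
(a,b)_41: α=-2, u≡12; β=-2, v≡11 (mod 41); (12|41)=-1, (11|41)=-1; sign (−1)^0·-1^-2·-1^-2 = +1.
(a,b)_2: α=-7, β=-5; u≡3, v≡7 (mod 8); ε(u)ε(v)=1·1, αω(v)=-7·0, βω(u)=-5·1; sum ≡ 0  ⇒  +1.
(a,b)_5: α=4, u≡3; β=4, v≡1 (mod 5); (3|5)=-1, (1|5)=+1; sign (−1)^0·-1^4·+1^4 = +1.
(a,b)_13: α=8, u≡4; β=9, v≡3 (mod 13); (4|13)=+1, (3|13)=+1; sign (−1)^0·+1^9·+1^8 = +1.
(a,b)_∞: sgn(22)=+, sgn(-546)=−, so +1.
(a,b)_17: α=-4, u≡14; β=-2, v≡2 (mod 17); (14|17)=-1, (2|17)=+1; sign (−1)^0·-1^-2·+1^-4 = +1.
(a,b)_3: α=14, u≡1; β=9, v≡1 (mod 3); (1|3)=+1, (1|3)=+1; sign (−1)^0·+1^9·+1^14 = +1.
(a,b)_7: α=8, u≡2; β=3, v≡5 (mod 7); (2|7)=+1, (5|7)=-1; sign (−1)^0·+1^3·-1^8 = +1.
Every local symbol is +1, so the conic 22·x² + -546·y² = z² has ℚ_v-points for all v and hence a ℚ-point; (a, b / ℚ) ≅ M_2(ℚ).

[]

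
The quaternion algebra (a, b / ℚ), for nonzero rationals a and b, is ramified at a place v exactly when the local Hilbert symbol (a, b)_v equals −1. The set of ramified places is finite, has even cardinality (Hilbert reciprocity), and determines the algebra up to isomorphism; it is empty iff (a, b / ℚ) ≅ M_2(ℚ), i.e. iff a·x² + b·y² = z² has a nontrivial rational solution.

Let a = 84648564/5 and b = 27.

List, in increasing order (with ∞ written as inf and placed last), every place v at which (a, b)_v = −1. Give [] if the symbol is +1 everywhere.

(a, b) ≡ (145145, 3) mod (ℚ^×)²; places V = {2, 3, 5, 7, 11, 13, 29, ∞}.
(a,b)_13: α=1, u≡8; β=0, v≡1 (mod 13); (8|13)=-1, (1|13)=+1; sign (−1)^0·-1^0·+1^1 = +1.
(a,b)_7: α=1, u≡1; β=0, v≡6 (mod 7); (1|7)=+1, (6|7)=-1; sign (−1)^0·+1^0·-1^1 = -1.
(a,b)_3: α=6, u≡2; β=3, v≡1 (mod 3); (2|3)=-1, (1|3)=+1; sign (−1)^0·-1^3·+1^6 = -1.
(a,b)_2: α=2, β=0; u≡1, v≡3 (mod 8); ε(u)ε(v)=0·1, αω(v)=2·1, βω(u)=0·0; sum ≡ 0  ⇒  +1.
(a,b)_11: α=1, u≡2; β=0, v≡5 (mod 11); (2|11)=-1, (5|11)=+1; sign (−1)^0·-1^0·+1^1 = +1.
(a,b)_29: α=1, u≡19; β=0, v≡27 (mod 29); (19|29)=-1, (27|29)=-1; sign (−1)^0·-1^0·-1^1 = -1.
(a,b)_∞: sgn(145145)=+, sgn(3)=+, so +1.
(a,b)_5: α=-1, u≡4; β=0, v≡2 (mod 5); (4|5)=+1, (2|5)=-1; sign (−1)^0·+1^0·-1^-1 = -1.
Ram(145145, 3) = {3, 5, 7, 29}; no ℚ_3-point on the conic.

[3, 5, 7, 29]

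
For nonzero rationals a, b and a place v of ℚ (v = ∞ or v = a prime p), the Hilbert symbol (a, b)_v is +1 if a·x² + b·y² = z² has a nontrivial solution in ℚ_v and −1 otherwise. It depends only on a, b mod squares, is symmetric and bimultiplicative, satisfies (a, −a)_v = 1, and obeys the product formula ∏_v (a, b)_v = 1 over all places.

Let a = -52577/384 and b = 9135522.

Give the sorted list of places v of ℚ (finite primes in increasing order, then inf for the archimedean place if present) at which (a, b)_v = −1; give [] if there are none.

[2, 3, 11, 29, 37, 43]

Mod squares: a ≡ -6438, b ≡ 1015058. Check v ∈ {∞, 2, 3, 7, 11, 29, 37, 43}.
v=37: a=37^1·(≡28), b=37^1·(≡5) mod 37; (28|37)=+1, (5|37)=-1; (−1)^{1·1·18}·(+1)^1·(-1)^1 = -1.
v=7: a=7^2·(≡2), b=7^0·(≡4) mod 7; (2|7)=+1, (4|7)=+1; (−1)^{2·0·3}·(+1)^0·(+1)^2 = +1.
v=∞: -6438 < 0 and 1015058 > 0  ⇒  (a,b)_∞ = +1.
v=43: a=43^0·(≡39), b=43^1·(≡34) mod 43; (39|43)=-1, (34|43)=-1; (−1)^{0·1·21}·(-1)^1·(-1)^0 = -1.
v=29: a=29^1·(≡2), b=29^1·(≡20) mod 29; (2|29)=-1, (20|29)=+1; (−1)^{1·1·14}·(-1)^1·(+1)^1 = -1.
v=2: v_2(a)=-7, v_2(b)=1; units ≡ 5, 1 (mod 8); ε·ε+αω+βω = 0·0+-7·0+1·1 ≡ 1  ⇒  (a,b)_2 = -1.
v=11: a=11^0·(≡8), b=11^1·(≡2) mod 11; (8|11)=-1, (2|11)=-1; (−1)^{0·1·5}·(-1)^1·(-1)^0 = -1.
v=3: a=3^-1·(≡2), b=3^2·(≡2) mod 3; (2|3)=-1, (2|3)=-1; (−1)^{-1·2·1}·(-1)^2·(-1)^-1 = -1.
Ram(-6438, 1015058) = {2, 3, 11, 29, 37, 43}; no ℚ_2-point on the conic.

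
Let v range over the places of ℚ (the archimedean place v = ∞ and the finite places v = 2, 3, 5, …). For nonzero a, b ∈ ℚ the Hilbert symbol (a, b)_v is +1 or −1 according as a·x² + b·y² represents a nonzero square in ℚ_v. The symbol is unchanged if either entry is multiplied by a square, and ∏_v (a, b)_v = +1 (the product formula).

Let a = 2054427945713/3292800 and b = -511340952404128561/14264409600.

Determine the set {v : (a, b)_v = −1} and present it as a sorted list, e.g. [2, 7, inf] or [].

Mod squares: a ≡ 714, b ≡ -14. Check v ∈ {∞, 2, 3, 5, 7, 11, 13, 17, 19}.
v=2: v_2(a)=-7, v_2(b)=-9; units ≡ 5, 1 (mod 8); ε·ε+αω+βω = 0·0+-7·0+-9·1 ≡ 1  ⇒  (a,b)_2 = -1.
v=3: a=3^-1·(≡1), b=3^-2·(≡1) mod 3; (1|3)=+1, (1|3)=+1; (−1)^{-1·-2·1}·(+1)^-2·(+1)^-1 = +1.
v=7: a=7^-3·(≡1), b=7^-3·(≡5) mod 7; (1|7)=+1, (5|7)=-1; (−1)^{-3·-3·3}·(+1)^-3·(-1)^-3 = +1.
v=5: a=5^-2·(≡4), b=5^-2·(≡1) mod 5; (4|5)=+1, (1|5)=+1; (−1)^{-2·-2·2}·(+1)^-2·(+1)^-2 = +1.
v=17: a=17^3·(≡2), b=17^4·(≡14) mod 17; (2|17)=+1, (14|17)=-1; (−1)^{3·4·8}·(+1)^4·(-1)^3 = -1.
v=∞: 714 > 0 and -14 < 0  ⇒  (a,b)_∞ = +1.
v=11: a=11^4·(≡7), b=11^8·(≡10) mod 11; (7|11)=-1, (10|11)=-1; (−1)^{4·8·5}·(-1)^8·(-1)^4 = +1.
v=13: a=13^4·(≡9), b=13^4·(≡3) mod 13; (9|13)=+1, (3|13)=+1; (−1)^{4·4·6}·(+1)^4·(+1)^4 = +1.
v=19: a=19^0·(≡17), b=19^-2·(≡9) mod 19; (17|19)=+1, (9|19)=+1; (−1)^{0·-2·9}·(+1)^-2·(+1)^0 = +1.
Ram(714, -14) = {2, 17}; no ℚ_2-point on the conic.

[2, 17]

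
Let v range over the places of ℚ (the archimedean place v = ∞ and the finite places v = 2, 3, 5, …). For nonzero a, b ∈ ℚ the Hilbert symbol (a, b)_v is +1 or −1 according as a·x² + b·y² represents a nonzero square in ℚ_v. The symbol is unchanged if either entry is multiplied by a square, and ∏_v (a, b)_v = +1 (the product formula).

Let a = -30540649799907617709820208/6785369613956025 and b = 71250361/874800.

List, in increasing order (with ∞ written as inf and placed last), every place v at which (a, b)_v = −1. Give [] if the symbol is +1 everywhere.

[7, 13]

(a, b) ≡ (-1547, 5187) mod (ℚ^×)²; places V = {2, 3, 5, 7, 13, 17, 19, 29, 31, ∞}.
(a,b)_31: α=-2, u≡21; β=0, v≡19 (mod 31); (21|31)=-1, (19|31)=+1; sign (−1)^0·-1^0·+1^-2 = +1.
(a,b)_∞: sgn(-1547)=−, sgn(5187)=+, so +1.
(a,b)_3: α=-24, u≡1; β=-7, v≡1 (mod 3); (1|3)=+1, (1|3)=+1; sign (−1)^0·+1^-7·+1^-24 = +1.
(a,b)_7: α=7, u≡6; β=3, v≡3 (mod 7); (6|7)=-1, (3|7)=-1; sign (−1)^1·-1^3·-1^7 = -1.
(a,b)_5: α=-2, u≡2; β=-2, v≡3 (mod 5); (2|5)=-1, (3|5)=-1; sign (−1)^0·-1^-2·-1^-2 = +1.
(a,b)_13: α=3, u≡11; β=1, v≡9 (mod 13); (11|13)=-1, (9|13)=+1; sign (−1)^0·-1^1·+1^3 = -1.
(a,b)_29: α=6, u≡27; β=2, v≡24 (mod 29); (27|29)=-1, (24|29)=+1; sign (−1)^0·-1^2·+1^6 = +1.
(a,b)_17: α=3, u≡6; β=0, v≡13 (mod 17); (6|17)=-1, (13|17)=+1; sign (−1)^0·-1^0·+1^3 = +1.
(a,b)_19: α=2, u≡9; β=1, v≡4 (mod 19); (9|19)=+1, (4|19)=+1; sign (−1)^0·+1^1·+1^2 = +1.
(a,b)_2: α=4, β=-4; u≡5, v≡3 (mod 8); ε(u)ε(v)=0·1, αω(v)=4·1, βω(u)=-4·1; sum ≡ 0  ⇒  +1.
|Ram(-1547, 5187)| = 2, even; anisotropic at {7, 13}.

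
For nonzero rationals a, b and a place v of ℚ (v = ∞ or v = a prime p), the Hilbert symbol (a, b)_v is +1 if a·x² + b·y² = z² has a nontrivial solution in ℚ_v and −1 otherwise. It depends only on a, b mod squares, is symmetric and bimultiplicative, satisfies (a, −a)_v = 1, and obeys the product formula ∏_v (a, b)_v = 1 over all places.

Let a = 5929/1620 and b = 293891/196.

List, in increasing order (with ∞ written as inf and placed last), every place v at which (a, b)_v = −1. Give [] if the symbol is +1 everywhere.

(a, b) ≡ (5, 1739) mod (ℚ^×)²; places V = {2, 3, 5, 7, 11, 13, 37, 47, ∞}.
(a,b)_5: α=-1, u≡1; β=0, v≡1 (mod 5); (1|5)=+1, (1|5)=+1; sign (−1)^0·+1^0·+1^-1 = +1.
(a,b)_∞: sgn(5)=+, sgn(1739)=+, so +1.
(a,b)_3: α=-4, u≡2; β=0, v≡2 (mod 3); (2|3)=-1, (2|3)=-1; sign (−1)^0·-1^0·-1^-4 = +1.
(a,b)_11: α=2, u≡9; β=0, v≡9 (mod 11); (9|11)=+1, (9|11)=+1; sign (−1)^0·+1^0·+1^2 = +1.
(a,b)_47: α=0, u≡11; β=1, v≡12 (mod 47); (11|47)=-1, (12|47)=+1; sign (−1)^0·-1^1·+1^0 = -1.
(a,b)_7: α=2, u≡3; β=-2, v≡6 (mod 7); (3|7)=-1, (6|7)=-1; sign (−1)^0·-1^-2·-1^2 = +1.
(a,b)_2: α=-2, β=-2; u≡5, v≡3 (mod 8); ε(u)ε(v)=0·1, αω(v)=-2·1, βω(u)=-2·1; sum ≡ 0  ⇒  +1.
(a,b)_37: α=0, u≡22; β=1, v≡9 (mod 37); (22|37)=-1, (9|37)=+1; sign (−1)^0·-1^1·+1^0 = -1.
(a,b)_13: α=0, u≡5; β=2, v≡10 (mod 13); (5|13)=-1, (10|13)=+1; sign (−1)^0·-1^2·+1^0 = +1.
|Ram(5, 1739)| = 2, even; anisotropic at {37, 47}.

[37, 47]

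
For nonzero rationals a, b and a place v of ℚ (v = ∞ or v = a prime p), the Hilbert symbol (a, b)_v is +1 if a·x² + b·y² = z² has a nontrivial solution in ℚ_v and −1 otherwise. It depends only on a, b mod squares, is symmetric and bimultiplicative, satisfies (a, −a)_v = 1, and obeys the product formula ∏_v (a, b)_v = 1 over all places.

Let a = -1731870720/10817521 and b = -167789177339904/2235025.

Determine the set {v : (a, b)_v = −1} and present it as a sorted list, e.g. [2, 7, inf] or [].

[2, inf]

Mod squares: a ≡ -145, b ≡ -29. Check v ∈ {∞, 2, 3, 5, 11, 13, 23, 29}.
v=13: a=13^-2·(≡7), b=13^-2·(≡9) mod 13; (7|13)=-1, (9|13)=+1; (−1)^{-2·-2·6}·(-1)^-2·(+1)^-2 = +1.
v=3: a=3^6·(≡2), b=3^8·(≡1) mod 3; (2|3)=-1, (1|3)=+1; (−1)^{6·8·1}·(-1)^8·(+1)^6 = +1.
v=29: a=29^1·(≡9), b=29^3·(≡9) mod 29; (9|29)=+1, (9|29)=+1; (−1)^{1·3·14}·(+1)^3·(+1)^1 = +1.
v=11: a=11^-2·(≡9), b=11^0·(≡1) mod 11; (9|11)=+1, (1|11)=+1; (−1)^{-2·0·5}·(+1)^0·(+1)^-2 = +1.
v=23: a=23^-2·(≡12), b=23^-2·(≡20) mod 23; (12|23)=+1, (20|23)=-1; (−1)^{-2·-2·11}·(+1)^-2·(-1)^-2 = +1.
v=2: v_2(a)=14, v_2(b)=20; units ≡ 7, 3 (mod 8); ε·ε+αω+βω = 1·1+14·1+20·0 ≡ 1  ⇒  (a,b)_2 = -1.
v=∞: -145 < 0 and -29 < 0  ⇒  (a,b)_∞ = -1.
v=5: a=5^1·(≡1), b=5^-2·(≡1) mod 5; (1|5)=+1, (1|5)=+1; (−1)^{1·-2·2}·(+1)^-2·(+1)^1 = +1.
Ram(-145, -29) = {2, ∞}; no ℚ_2-point on the conic.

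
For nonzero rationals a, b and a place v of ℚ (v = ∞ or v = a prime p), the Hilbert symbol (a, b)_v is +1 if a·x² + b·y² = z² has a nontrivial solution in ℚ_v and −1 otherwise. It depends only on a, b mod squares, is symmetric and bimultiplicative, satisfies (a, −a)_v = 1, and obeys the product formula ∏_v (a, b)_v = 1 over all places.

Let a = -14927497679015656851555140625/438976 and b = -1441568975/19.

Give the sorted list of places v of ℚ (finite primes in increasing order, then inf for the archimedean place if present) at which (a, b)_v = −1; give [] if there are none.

Mod squares: a ≡ -721259, b ≡ -22359029. Check v ∈ {∞, 2, 3, 5, 7, 11, 17, 19, 29, 31}.
v=5: a=5^6·(≡1), b=5^2·(≡4) mod 5; (1|5)=+1, (4|5)=+1; (−1)^{6·2·2}·(+1)^2·(+1)^6 = +1.
v=3: a=3^2·(≡1), b=3^0·(≡1) mod 3; (1|3)=+1, (1|3)=+1; (−1)^{2·0·1}·(+1)^0·(+1)^2 = +1.
v=2: v_2(a)=-6, v_2(b)=0; units ≡ 5, 3 (mod 8); ε·ε+αω+βω = 0·1+-6·1+0·1 ≡ 0  ⇒  (a,b)_2 = +1.
v=17: a=17^3·(≡6), b=17^1·(≡9) mod 17; (6|17)=-1, (9|17)=+1; (−1)^{3·1·8}·(-1)^1·(+1)^3 = -1.
v=29: a=29^5·(≡18), b=29^1·(≡23) mod 29; (18|29)=-1, (23|29)=+1; (−1)^{5·1·14}·(-1)^1·(+1)^5 = -1.
v=7: a=7^7·(≡3), b=7^3·(≡2) mod 7; (3|7)=-1, (2|7)=+1; (−1)^{7·3·3}·(-1)^3·(+1)^7 = +1.
v=19: a=19^-3·(≡7), b=19^-1·(≡13) mod 19; (7|19)=+1, (13|19)=-1; (−1)^{-3·-1·9}·(+1)^-1·(-1)^-3 = +1.
v=11: a=11^3·(≡8), b=11^1·(≡8) mod 11; (8|11)=-1, (8|11)=-1; (−1)^{3·1·5}·(-1)^1·(-1)^3 = -1.
v=31: a=31^2·(≡8), b=31^1·(≡2) mod 31; (8|31)=+1, (2|31)=+1; (−1)^{2·1·15}·(+1)^1·(+1)^2 = +1.
v=∞: -721259 < 0 and -22359029 < 0  ⇒  (a,b)_∞ = -1.
|Ram(-721259, -22359029)| = 4, even; anisotropic at {11, 17, 29, ∞}.

[11, 17, 29, inf]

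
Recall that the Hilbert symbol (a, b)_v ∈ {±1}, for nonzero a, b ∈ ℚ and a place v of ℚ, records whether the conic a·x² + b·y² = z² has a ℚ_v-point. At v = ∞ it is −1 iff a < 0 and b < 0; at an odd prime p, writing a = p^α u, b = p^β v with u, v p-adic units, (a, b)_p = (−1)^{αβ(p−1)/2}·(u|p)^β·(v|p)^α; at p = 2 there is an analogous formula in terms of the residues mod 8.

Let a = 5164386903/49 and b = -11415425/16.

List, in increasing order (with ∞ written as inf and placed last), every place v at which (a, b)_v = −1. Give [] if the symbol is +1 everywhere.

Mod squares: a ≡ 7084207, b ≡ -456617. Check v ∈ {∞, 2, 3, 5, 7, 13, 19, 23, 29, 37, 41, 43}.
v=41: a=41^0·(≡6), b=41^1·(≡26) mod 41; (6|41)=-1, (26|41)=-1; (−1)^{0·1·20}·(-1)^1·(-1)^0 = -1.
v=37: a=37^0·(≡29), b=37^1·(≡15) mod 37; (29|37)=-1, (15|37)=-1; (−1)^{0·1·18}·(-1)^1·(-1)^0 = -1.
v=2: v_2(a)=0, v_2(b)=-4; units ≡ 7, 7 (mod 8); ε·ε+αω+βω = 1·1+0·0+-4·0 ≡ 1  ⇒  (a,b)_2 = -1.
v=7: a=7^-2·(≡4), b=7^1·(≡4) mod 7; (4|7)=+1, (4|7)=+1; (−1)^{-2·1·3}·(+1)^1·(+1)^-2 = +1.
v=3: a=3^6·(≡1), b=3^0·(≡1) mod 3; (1|3)=+1, (1|3)=+1; (−1)^{6·0·1}·(+1)^0·(+1)^6 = +1.
v=∞: 7084207 > 0 and -456617 < 0  ⇒  (a,b)_∞ = +1.
v=13: a=13^1·(≡7), b=13^0·(≡6) mod 13; (7|13)=-1, (6|13)=-1; (−1)^{1·0·6}·(-1)^0·(-1)^1 = -1.
v=29: a=29^1·(≡9), b=29^0·(≡3) mod 29; (9|29)=+1, (3|29)=-1; (−1)^{1·0·14}·(+1)^0·(-1)^1 = -1.
v=23: a=23^1·(≡1), b=23^0·(≡6) mod 23; (1|23)=+1, (6|23)=+1; (−1)^{1·0·11}·(+1)^0·(+1)^1 = +1.
v=19: a=19^1·(≡5), b=19^0·(≡18) mod 19; (5|19)=+1, (18|19)=-1; (−1)^{1·0·9}·(+1)^0·(-1)^1 = -1.
v=5: a=5^0·(≡2), b=5^2·(≡3) mod 5; (2|5)=-1, (3|5)=-1; (−1)^{0·2·2}·(-1)^2·(-1)^0 = +1.
v=43: a=43^1·(≡9), b=43^1·(≡30) mod 43; (9|43)=+1, (30|43)=-1; (−1)^{1·1·21}·(+1)^1·(-1)^1 = +1.
(7084207, -456617 / ℚ) ramifies at {2, 13, 19, 29, 37, 41}: a division algebra.

[2, 13, 19, 29, 37, 41]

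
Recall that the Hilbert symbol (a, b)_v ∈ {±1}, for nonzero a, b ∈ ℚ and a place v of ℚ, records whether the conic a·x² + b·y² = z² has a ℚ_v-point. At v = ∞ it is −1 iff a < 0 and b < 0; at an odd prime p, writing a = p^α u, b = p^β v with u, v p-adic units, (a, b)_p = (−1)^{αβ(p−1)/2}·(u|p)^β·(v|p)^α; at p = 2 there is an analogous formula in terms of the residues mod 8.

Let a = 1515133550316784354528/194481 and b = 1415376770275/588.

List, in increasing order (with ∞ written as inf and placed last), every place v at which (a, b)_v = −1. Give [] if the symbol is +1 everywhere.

[13, 17]

(a, b) ≡ (8398, 57) mod (ℚ^×)²; places V = {2, 3, 5, 7, 11, 13, 17, 19, ∞}.
(a,b)_∞: sgn(8398)=+, sgn(57)=+, so +1.
(a,b)_13: α=3, u≡12; β=4, v≡5 (mod 13); (12|13)=+1, (5|13)=-1; sign (−1)^0·+1^4·-1^3 = -1.
(a,b)_7: α=-4, u≡3; β=-2, v≡4 (mod 7); (3|7)=-1, (4|7)=+1; sign (−1)^0·-1^-2·+1^-4 = +1.
(a,b)_11: α=6, u≡1; β=0, v≡10 (mod 11); (1|11)=+1, (10|11)=-1; sign (−1)^0·+1^0·-1^6 = +1.
(a,b)_2: α=5, β=-2; u≡7, v≡1 (mod 8); ε(u)ε(v)=1·0, αω(v)=5·0, βω(u)=-2·0; sum ≡ 0  ⇒  +1.
(a,b)_5: α=0, u≡3; β=2, v≡2 (mod 5); (3|5)=-1, (2|5)=-1; sign (−1)^0·-1^2·-1^0 = +1.
(a,b)_3: α=-4, u≡1; β=-1, v≡1 (mod 3); (1|3)=+1, (1|3)=+1; sign (−1)^0·+1^-1·+1^-4 = +1.
(a,b)_17: α=3, u≡9; β=2, v≡3 (mod 17); (9|17)=+1, (3|17)=-1; sign (−1)^0·+1^2·-1^3 = -1.
(a,b)_19: α=5, u≡17; β=3, v≡18 (mod 19); (17|19)=+1, (18|19)=-1; sign (−1)^1·+1^3·-1^5 = +1.
Ram(8398, 57) = {13, 17}; no ℚ_13-point on the conic.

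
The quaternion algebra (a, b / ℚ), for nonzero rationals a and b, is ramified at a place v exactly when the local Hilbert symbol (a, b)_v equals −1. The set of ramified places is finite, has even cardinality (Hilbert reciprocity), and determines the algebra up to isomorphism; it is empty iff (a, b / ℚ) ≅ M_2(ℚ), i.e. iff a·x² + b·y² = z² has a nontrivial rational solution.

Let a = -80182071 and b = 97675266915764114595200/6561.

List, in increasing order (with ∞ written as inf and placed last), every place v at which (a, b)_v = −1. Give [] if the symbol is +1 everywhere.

(a, b) ≡ (-24679, 182) mod (ℚ^×)²; places V = {2, 3, 5, 7, 13, 17, 19, 23, 29, 37, 43, ∞}.
(a,b)_3: α=2, u≡2; β=-8, v≡2 (mod 3); (2|3)=-1, (2|3)=-1; sign (−1)^0·-1^-8·-1^2 = +1.
(a,b)_∞: sgn(-24679)=−, sgn(182)=+, so +1.
(a,b)_2: α=0, β=7; u≡1, v≡3 (mod 8); ε(u)ε(v)=0·1, αω(v)=0·1, βω(u)=7·0; sum ≡ 0  ⇒  +1.
(a,b)_17: α=0, u≡10; β=2, v≡6 (mod 17); (10|17)=-1, (6|17)=-1; sign (−1)^0·-1^2·-1^0 = +1.
(a,b)_29: α=1, u≡19; β=0, v≡11 (mod 29); (19|29)=-1, (11|29)=-1; sign (−1)^0·-1^0·-1^1 = -1.
(a,b)_43: α=0, u≡29; β=2, v≡10 (mod 43); (29|43)=-1, (10|43)=+1; sign (−1)^0·-1^2·+1^0 = +1.
(a,b)_37: α=1, u≡7; β=2, v≡16 (mod 37); (7|37)=+1, (16|37)=+1; sign (−1)^0·+1^2·+1^1 = +1.
(a,b)_5: α=0, u≡4; β=2, v≡3 (mod 5); (4|5)=+1, (3|5)=-1; sign (−1)^0·+1^2·-1^0 = +1.
(a,b)_13: α=0, u≡5; β=1, v≡3 (mod 13); (5|13)=-1, (3|13)=+1; sign (−1)^0·-1^1·+1^0 = -1.
(a,b)_23: α=1, u≡2; β=2, v≡20 (mod 23); (2|23)=+1, (20|23)=-1; sign (−1)^0·+1^2·-1^1 = -1.
(a,b)_19: α=2, u≡18; β=2, v≡9 (mod 19); (18|19)=-1, (9|19)=+1; sign (−1)^0·-1^2·+1^2 = +1.
(a,b)_7: α=0, u≡3; β=5, v≡6 (mod 7); (3|7)=-1, (6|7)=-1; sign (−1)^0·-1^5·-1^0 = -1.
|Ram(-24679, 182)| = 4, even; anisotropic at {7, 13, 23, 29}.

[7, 13, 23, 29]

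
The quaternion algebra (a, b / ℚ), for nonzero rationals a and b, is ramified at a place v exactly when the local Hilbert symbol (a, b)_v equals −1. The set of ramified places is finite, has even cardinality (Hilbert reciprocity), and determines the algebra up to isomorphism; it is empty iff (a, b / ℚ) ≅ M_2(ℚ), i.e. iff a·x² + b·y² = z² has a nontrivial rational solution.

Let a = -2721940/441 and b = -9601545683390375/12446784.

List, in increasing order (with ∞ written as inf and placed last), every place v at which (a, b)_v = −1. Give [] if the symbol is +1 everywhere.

[11, 13, 29, inf]

(a, b) ≡ (-1885, -20735) mod (ℚ^×)²; places V = {2, 3, 5, 7, 11, 13, 19, 29, ∞}.
(a,b)_5: α=1, u≡2; β=3, v≡3 (mod 5); (2|5)=-1, (3|5)=-1; sign (−1)^0·-1^3·-1^1 = +1.
(a,b)_11: α=0, u≡10; β=1, v≡7 (mod 11); (10|11)=-1, (7|11)=-1; sign (−1)^0·-1^1·-1^0 = -1.
(a,b)_13: α=1, u≡2; β=3, v≡12 (mod 13); (2|13)=-1, (12|13)=+1; sign (−1)^0·-1^3·+1^1 = -1.
(a,b)_3: α=-2, u≡2; β=-4, v≡1 (mod 3); (2|3)=-1, (1|3)=+1; sign (−1)^0·-1^-4·+1^-2 = +1.
(a,b)_∞: sgn(-1885)=−, sgn(-20735)=−, so -1.
(a,b)_19: α=2, u≡15; β=4, v≡10 (mod 19); (15|19)=-1, (10|19)=-1; sign (−1)^0·-1^4·-1^2 = +1.
(a,b)_29: α=1, u≡7; β=3, v≡19 (mod 29); (7|29)=+1, (19|29)=-1; sign (−1)^0·+1^3·-1^1 = -1.
(a,b)_2: α=2, β=-6; u≡3, v≡1 (mod 8); ε(u)ε(v)=1·0, αω(v)=2·0, βω(u)=-6·1; sum ≡ 0  ⇒  +1.
(a,b)_7: α=-2, u≡5; β=-4, v≡5 (mod 7); (5|7)=-1, (5|7)=-1; sign (−1)^0·-1^-4·-1^-2 = +1.
|Ram(-1885, -20735)| = 4, even; anisotropic at {11, 13, 29, ∞}.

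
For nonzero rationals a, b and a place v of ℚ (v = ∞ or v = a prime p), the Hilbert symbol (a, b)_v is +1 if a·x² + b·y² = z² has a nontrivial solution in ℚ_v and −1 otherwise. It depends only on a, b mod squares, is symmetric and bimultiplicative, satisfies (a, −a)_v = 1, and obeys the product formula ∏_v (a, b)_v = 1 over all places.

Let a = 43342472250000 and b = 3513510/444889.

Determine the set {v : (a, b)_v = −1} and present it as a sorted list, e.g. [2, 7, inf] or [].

(a, b) ≡ (1, 2310) mod (ℚ^×)²; places V = {2, 3, 5, 7, 11, 13, 19, 23, 29, ∞}.
(a,b)_11: α=2, u≡1; β=1, v≡5 (mod 11); (1|11)=+1, (5|11)=+1; sign (−1)^0·+1^1·+1^2 = +1.
(a,b)_2: α=4, β=1; u≡1, v≡3 (mod 8); ε(u)ε(v)=0·1, αω(v)=4·1, βω(u)=1·0; sum ≡ 0  ⇒  +1.
(a,b)_7: α=2, u≡1; β=1, v≡4 (mod 7); (1|7)=+1, (4|7)=+1; sign (−1)^0·+1^1·+1^2 = +1.
(a,b)_23: α=0, u≡9; β=-2, v≡20 (mod 23); (9|23)=+1, (20|23)=-1; sign (−1)^0·+1^-2·-1^0 = +1.
(a,b)_19: α=2, u≡9; β=0, v≡17 (mod 19); (9|19)=+1, (17|19)=+1; sign (−1)^0·+1^0·+1^2 = +1.
(a,b)_13: α=0, u≡1; β=2, v≡1 (mod 13); (1|13)=+1, (1|13)=+1; sign (−1)^0·+1^2·+1^0 = +1.
(a,b)_3: α=4, u≡1; β=3, v≡2 (mod 3); (1|3)=+1, (2|3)=-1; sign (−1)^0·+1^3·-1^4 = +1.
(a,b)_∞: sgn(1)=+, sgn(2310)=+, so +1.
(a,b)_29: α=0, u≡20; β=-2, v≡27 (mod 29); (20|29)=+1, (27|29)=-1; sign (−1)^0·+1^-2·-1^0 = +1.
(a,b)_5: α=6, u≡4; β=1, v≡3 (mod 5); (4|5)=+1, (3|5)=-1; sign (−1)^0·+1^1·-1^6 = +1.
Ram(a, b) = ∅: the form 1·x² + 2310·y² − z² is isotropic over every ℚ_v, so by Hasse–Minkowski it is isotropic over ℚ.

[]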